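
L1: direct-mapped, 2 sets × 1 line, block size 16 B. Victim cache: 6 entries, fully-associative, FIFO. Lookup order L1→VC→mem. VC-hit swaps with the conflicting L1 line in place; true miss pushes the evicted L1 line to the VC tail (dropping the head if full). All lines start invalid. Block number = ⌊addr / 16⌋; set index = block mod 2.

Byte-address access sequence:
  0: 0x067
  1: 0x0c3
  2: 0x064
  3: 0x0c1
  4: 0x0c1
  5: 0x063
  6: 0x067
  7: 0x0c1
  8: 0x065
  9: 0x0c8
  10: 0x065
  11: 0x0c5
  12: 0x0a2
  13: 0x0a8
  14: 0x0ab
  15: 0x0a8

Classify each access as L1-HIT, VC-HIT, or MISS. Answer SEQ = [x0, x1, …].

SEQ = [MISS, MISS, VC-HIT, VC-HIT, L1-HIT, VC-HIT, L1-HIT, VC-HIT, VC-HIT, VC-HIT, VC-HIT, VC-HIT, MISS, L1-HIT, L1-HIT, L1-HIT]

0: 0x67 (blk 6, set 0) → MISS  vc=[]
1: 0xc3 (blk 12, set 0) → MISS  vc=[6]
2: 0x64 (blk 6, set 0) → VC-HIT  vc=[12]
3: 0xc1 (blk 12, set 0) → VC-HIT  vc=[6]
4: 0xc1 (blk 12, set 0) → L1-HIT  vc=[6]
5: 0x63 (blk 6, set 0) → VC-HIT  vc=[12]
6: 0x67 (blk 6, set 0) → L1-HIT  vc=[12]
7: 0xc1 (blk 12, set 0) → VC-HIT  vc=[6]
8: 0x65 (blk 6, set 0) → VC-HIT  vc=[12]
9: 0xc8 (blk 12, set 0) → VC-HIT  vc=[6]
10: 0x65 (blk 6, set 0) → VC-HIT  vc=[12]
11: 0xc5 (blk 12, set 0) → VC-HIT  vc=[6]
12: 0xa2 (blk 10, set 0) → MISS  vc=[6, 12]
13: 0xa8 (blk 10, set 0) → L1-HIT  vc=[6, 12]
14: 0xab (blk 10, set 0) → L1-HIT  vc=[6, 12]
15: 0xa8 (blk 10, set 0) → L1-HIT  vc=[6, 12]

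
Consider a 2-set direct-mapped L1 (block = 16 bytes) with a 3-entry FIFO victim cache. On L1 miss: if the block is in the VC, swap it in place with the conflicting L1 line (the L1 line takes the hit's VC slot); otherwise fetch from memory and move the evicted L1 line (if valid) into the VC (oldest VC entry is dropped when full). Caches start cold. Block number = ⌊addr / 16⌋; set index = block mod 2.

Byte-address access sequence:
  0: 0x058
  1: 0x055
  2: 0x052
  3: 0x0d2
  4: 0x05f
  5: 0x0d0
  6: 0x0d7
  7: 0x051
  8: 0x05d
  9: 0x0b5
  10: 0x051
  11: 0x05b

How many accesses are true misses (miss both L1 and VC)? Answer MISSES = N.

#0 0x58→b5/s1 MISS; vc=[]
#1 0x55→b5/s1 L1-HIT; vc=[]
#2 0x52→b5/s1 L1-HIT; vc=[]
#3 0xd2→b13/s1 MISS; vc=[5]
#4 0x5f→b5/s1 VC-HIT; vc=[13]
#5 0xd0→b13/s1 VC-HIT; vc=[5]
#6 0xd7→b13/s1 L1-HIT; vc=[5]
#7 0x51→b5/s1 VC-HIT; vc=[13]
#8 0x5d→b5/s1 L1-HIT; vc=[13]
#9 0xb5→b11/s1 MISS; vc=[13,5]
#10 0x51→b5/s1 VC-HIT; vc=[13,11]
#11 0x5b→b5/s1 L1-HIT; vc=[13,11]

MISSES = 3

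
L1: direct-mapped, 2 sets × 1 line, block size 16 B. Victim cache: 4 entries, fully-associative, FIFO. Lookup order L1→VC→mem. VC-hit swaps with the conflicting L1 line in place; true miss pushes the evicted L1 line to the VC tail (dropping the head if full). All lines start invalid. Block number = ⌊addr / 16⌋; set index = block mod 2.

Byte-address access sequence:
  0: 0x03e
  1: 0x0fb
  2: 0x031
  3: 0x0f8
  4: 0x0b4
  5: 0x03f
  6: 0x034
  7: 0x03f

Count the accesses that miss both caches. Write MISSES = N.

0: 0x3e (blk 3, set 1) → MISS  vc=[]
1: 0xfb (blk 15, set 1) → MISS  vc=[3]
2: 0x31 (blk 3, set 1) → VC-HIT  vc=[15]
3: 0xf8 (blk 15, set 1) → VC-HIT  vc=[3]
4: 0xb4 (blk 11, set 1) → MISS  vc=[3, 15]
5: 0x3f (blk 3, set 1) → VC-HIT  vc=[11, 15]
6: 0x34 (blk 3, set 1) → L1-HIT  vc=[11, 15]
7: 0x3f (blk 3, set 1) → L1-HIT  vc=[11, 15]

MISSES = 3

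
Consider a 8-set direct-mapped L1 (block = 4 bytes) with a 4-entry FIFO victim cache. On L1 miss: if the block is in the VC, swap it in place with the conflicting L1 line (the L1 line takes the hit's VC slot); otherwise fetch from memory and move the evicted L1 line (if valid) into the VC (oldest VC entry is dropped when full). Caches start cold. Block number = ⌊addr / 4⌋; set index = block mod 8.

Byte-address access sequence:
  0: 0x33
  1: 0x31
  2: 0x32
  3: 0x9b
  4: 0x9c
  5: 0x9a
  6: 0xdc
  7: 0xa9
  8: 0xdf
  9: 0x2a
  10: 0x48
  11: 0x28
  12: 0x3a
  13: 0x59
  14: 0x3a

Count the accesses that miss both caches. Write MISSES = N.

MISSES = 9

0: 0x33 (blk 12, set 4) → MISS  vc=[]
1: 0x31 (blk 12, set 4) → L1-HIT  vc=[]
2: 0x32 (blk 12, set 4) → L1-HIT  vc=[]
3: 0x9b (blk 38, set 6) → MISS  vc=[]
4: 0x9c (blk 39, set 7) → MISS  vc=[]
5: 0x9a (blk 38, set 6) → L1-HIT  vc=[]
6: 0xdc (blk 55, set 7) → MISS  vc=[39]
7: 0xa9 (blk 42, set 2) → MISS  vc=[39]
8: 0xdf (blk 55, set 7) → L1-HIT  vc=[39]
9: 0x2a (blk 10, set 2) → MISS  vc=[39, 42]
10: 0x48 (blk 18, set 2) → MISS  vc=[39, 42, 10]
11: 0x28 (blk 10, set 2) → VC-HIT  vc=[39, 42, 18]
12: 0x3a (blk 14, set 6) → MISS  vc=[39, 42, 18, 38]
13: 0x59 (blk 22, set 6) → MISS  vc=[42, 18, 38, 14]
14: 0x3a (blk 14, set 6) → VC-HIT  vc=[42, 18, 38, 22]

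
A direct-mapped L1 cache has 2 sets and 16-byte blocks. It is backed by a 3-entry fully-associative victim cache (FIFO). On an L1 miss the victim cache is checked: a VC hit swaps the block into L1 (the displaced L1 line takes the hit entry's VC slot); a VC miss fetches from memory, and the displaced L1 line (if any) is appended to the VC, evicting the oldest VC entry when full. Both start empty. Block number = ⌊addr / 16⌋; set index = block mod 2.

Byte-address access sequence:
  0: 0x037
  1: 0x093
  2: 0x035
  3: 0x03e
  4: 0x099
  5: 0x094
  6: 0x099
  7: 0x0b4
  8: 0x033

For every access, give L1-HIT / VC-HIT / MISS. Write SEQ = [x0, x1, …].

0: 0x37 (blk 3, set 1) → MISS  vc=[]
1: 0x93 (blk 9, set 1) → MISS  vc=[3]
2: 0x35 (blk 3, set 1) → VC-HIT  vc=[9]
3: 0x3e (blk 3, set 1) → L1-HIT  vc=[9]
4: 0x99 (blk 9, set 1) → VC-HIT  vc=[3]
5: 0x94 (blk 9, set 1) → L1-HIT  vc=[3]
6: 0x99 (blk 9, set 1) → L1-HIT  vc=[3]
7: 0xb4 (blk 11, set 1) → MISS  vc=[3, 9]
8: 0x33 (blk 3, set 1) → VC-HIT  vc=[11, 9]

SEQ = [MISS, MISS, VC-HIT, L1-HIT, VC-HIT, L1-HIT, L1-HIT, MISS, VC-HIT]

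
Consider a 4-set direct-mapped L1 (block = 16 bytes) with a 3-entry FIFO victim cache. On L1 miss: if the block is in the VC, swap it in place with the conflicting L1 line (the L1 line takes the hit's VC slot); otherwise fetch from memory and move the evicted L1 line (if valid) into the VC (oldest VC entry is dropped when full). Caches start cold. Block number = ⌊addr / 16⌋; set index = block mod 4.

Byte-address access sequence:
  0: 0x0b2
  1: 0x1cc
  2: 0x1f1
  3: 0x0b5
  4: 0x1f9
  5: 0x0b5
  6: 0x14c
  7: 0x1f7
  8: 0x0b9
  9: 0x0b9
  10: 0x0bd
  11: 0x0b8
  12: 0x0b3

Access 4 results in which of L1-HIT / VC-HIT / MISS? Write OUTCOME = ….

#0 0xb2→b11/s3 MISS; vc=[]
#1 0x1cc→b28/s0 MISS; vc=[]
#2 0x1f1→b31/s3 MISS; vc=[11]
#3 0xb5→b11/s3 VC-HIT; vc=[31]
#4 0x1f9→b31/s3 VC-HIT; vc=[11]
#5 0xb5→b11/s3 VC-HIT; vc=[31]
#6 0x14c→b20/s0 MISS; vc=[31,28]
#7 0x1f7→b31/s3 VC-HIT; vc=[11,28]
#8 0xb9→b11/s3 VC-HIT; vc=[31,28]
#9 0xb9→b11/s3 L1-HIT; vc=[31,28]
#10 0xbd→b11/s3 L1-HIT; vc=[31,28]
#11 0xb8→b11/s3 L1-HIT; vc=[31,28]
#12 0xb3→b11/s3 L1-HIT; vc=[31,28]

OUTCOME = VC-HIT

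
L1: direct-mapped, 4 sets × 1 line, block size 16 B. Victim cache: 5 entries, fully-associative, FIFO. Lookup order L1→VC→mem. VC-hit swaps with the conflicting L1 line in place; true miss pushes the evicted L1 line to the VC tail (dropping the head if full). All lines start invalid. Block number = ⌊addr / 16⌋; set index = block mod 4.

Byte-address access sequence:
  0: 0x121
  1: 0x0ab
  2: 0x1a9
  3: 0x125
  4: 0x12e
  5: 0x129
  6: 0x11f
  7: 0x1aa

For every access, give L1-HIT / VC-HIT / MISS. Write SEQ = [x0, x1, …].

SEQ = [MISS, MISS, MISS, VC-HIT, L1-HIT, L1-HIT, MISS, VC-HIT]

#0 0x121→b18/s2 MISS; vc=[]
#1 0xab→b10/s2 MISS; vc=[18]
#2 0x1a9→b26/s2 MISS; vc=[18,10]
#3 0x125→b18/s2 VC-HIT; vc=[26,10]
#4 0x12e→b18/s2 L1-HIT; vc=[26,10]
#5 0x129→b18/s2 L1-HIT; vc=[26,10]
#6 0x11f→b17/s1 MISS; vc=[26,10]
#7 0x1aa→b26/s2 VC-HIT; vc=[18,10]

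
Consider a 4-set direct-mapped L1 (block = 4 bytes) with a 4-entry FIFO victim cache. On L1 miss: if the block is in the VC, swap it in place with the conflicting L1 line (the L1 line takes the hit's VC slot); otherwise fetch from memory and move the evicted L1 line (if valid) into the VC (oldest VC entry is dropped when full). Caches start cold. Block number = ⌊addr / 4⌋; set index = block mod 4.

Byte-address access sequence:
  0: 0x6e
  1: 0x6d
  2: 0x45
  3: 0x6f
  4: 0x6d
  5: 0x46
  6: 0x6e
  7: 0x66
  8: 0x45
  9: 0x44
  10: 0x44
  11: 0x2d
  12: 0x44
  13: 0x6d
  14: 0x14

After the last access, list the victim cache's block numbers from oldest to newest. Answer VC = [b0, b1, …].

#0 0x6e→b27/s3 MISS; vc=[]
#1 0x6d→b27/s3 L1-HIT; vc=[]
#2 0x45→b17/s1 MISS; vc=[]
#3 0x6f→b27/s3 L1-HIT; vc=[]
#4 0x6d→b27/s3 L1-HIT; vc=[]
#5 0x46→b17/s1 L1-HIT; vc=[]
#6 0x6e→b27/s3 L1-HIT; vc=[]
#7 0x66→b25/s1 MISS; vc=[17]
#8 0x45→b17/s1 VC-HIT; vc=[25]
#9 0x44→b17/s1 L1-HIT; vc=[25]
#10 0x44→b17/s1 L1-HIT; vc=[25]
#11 0x2d→b11/s3 MISS; vc=[25,27]
#12 0x44→b17/s1 L1-HIT; vc=[25,27]
#13 0x6d→b27/s3 VC-HIT; vc=[25,11]
#14 0x14→b5/s1 MISS; vc=[25,11,17]

VC = [25, 11, 17]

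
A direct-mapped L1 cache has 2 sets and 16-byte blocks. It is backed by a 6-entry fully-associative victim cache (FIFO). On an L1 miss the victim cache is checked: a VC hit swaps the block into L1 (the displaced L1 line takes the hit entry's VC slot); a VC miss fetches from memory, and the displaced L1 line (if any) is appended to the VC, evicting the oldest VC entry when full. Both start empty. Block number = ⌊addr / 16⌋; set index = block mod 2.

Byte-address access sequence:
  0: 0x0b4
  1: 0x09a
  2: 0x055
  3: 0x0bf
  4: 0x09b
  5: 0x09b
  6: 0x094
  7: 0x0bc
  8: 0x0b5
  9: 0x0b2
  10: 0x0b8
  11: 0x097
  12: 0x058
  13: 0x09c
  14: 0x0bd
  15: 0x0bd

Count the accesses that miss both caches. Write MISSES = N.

MISSES = 3

0: 0xb4 (blk 11, set 1) → MISS  vc=[]
1: 0x9a (blk 9, set 1) → MISS  vc=[11]
2: 0x55 (blk 5, set 1) → MISS  vc=[11, 9]
3: 0xbf (blk 11, set 1) → VC-HIT  vc=[5, 9]
4: 0x9b (blk 9, set 1) → VC-HIT  vc=[5, 11]
5: 0x9b (blk 9, set 1) → L1-HIT  vc=[5, 11]
6: 0x94 (blk 9, set 1) → L1-HIT  vc=[5, 11]
7: 0xbc (blk 11, set 1) → VC-HIT  vc=[5, 9]
8: 0xb5 (blk 11, set 1) → L1-HIT  vc=[5, 9]
9: 0xb2 (blk 11, set 1) → L1-HIT  vc=[5, 9]
10: 0xb8 (blk 11, set 1) → L1-HIT  vc=[5, 9]
11: 0x97 (blk 9, set 1) → VC-HIT  vc=[5, 11]
12: 0x58 (blk 5, set 1) → VC-HIT  vc=[9, 11]
13: 0x9c (blk 9, set 1) → VC-HIT  vc=[5, 11]
14: 0xbd (blk 11, set 1) → VC-HIT  vc=[5, 9]
15: 0xbd (blk 11, set 1) → L1-HIT  vc=[5, 9]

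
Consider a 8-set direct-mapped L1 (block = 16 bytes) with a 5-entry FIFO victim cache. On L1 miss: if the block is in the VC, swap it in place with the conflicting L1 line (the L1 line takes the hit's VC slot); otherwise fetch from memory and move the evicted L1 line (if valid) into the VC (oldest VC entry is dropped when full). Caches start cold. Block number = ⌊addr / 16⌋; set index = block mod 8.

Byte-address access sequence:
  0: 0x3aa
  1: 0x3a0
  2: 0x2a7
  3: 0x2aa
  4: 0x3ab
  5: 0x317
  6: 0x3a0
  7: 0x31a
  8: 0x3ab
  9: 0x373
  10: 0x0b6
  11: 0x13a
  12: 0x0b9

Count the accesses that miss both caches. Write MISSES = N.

MISSES = 6

0: 0x3aa (blk 58, set 2) → MISS  vc=[]
1: 0x3a0 (blk 58, set 2) → L1-HIT  vc=[]
2: 0x2a7 (blk 42, set 2) → MISS  vc=[58]
3: 0x2aa (blk 42, set 2) → L1-HIT  vc=[58]
4: 0x3ab (blk 58, set 2) → VC-HIT  vc=[42]
5: 0x317 (blk 49, set 1) → MISS  vc=[42]
6: 0x3a0 (blk 58, set 2) → L1-HIT  vc=[42]
7: 0x31a (blk 49, set 1) → L1-HIT  vc=[42]
8: 0x3ab (blk 58, set 2) → L1-HIT  vc=[42]
9: 0x373 (blk 55, set 7) → MISS  vc=[42]
10: 0xb6 (blk 11, set 3) → MISS  vc=[42]
11: 0x13a (blk 19, set 3) → MISS  vc=[42, 11]
12: 0xb9 (blk 11, set 3) → VC-HIT  vc=[42, 19]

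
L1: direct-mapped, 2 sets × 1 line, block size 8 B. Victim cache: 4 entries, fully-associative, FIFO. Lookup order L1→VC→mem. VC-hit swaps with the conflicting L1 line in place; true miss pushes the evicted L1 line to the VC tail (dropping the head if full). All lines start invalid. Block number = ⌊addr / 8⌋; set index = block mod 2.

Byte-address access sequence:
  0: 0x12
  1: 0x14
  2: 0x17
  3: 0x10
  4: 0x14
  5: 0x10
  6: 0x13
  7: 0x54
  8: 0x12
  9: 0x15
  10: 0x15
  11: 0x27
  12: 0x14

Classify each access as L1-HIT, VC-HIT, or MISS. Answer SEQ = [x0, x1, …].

  [0] addr=0x12 blk=2 s=0: MISS | VC []
  [1] addr=0x14 blk=2 s=0: L1-HIT | VC []
  [2] addr=0x17 blk=2 s=0: L1-HIT | VC []
  [3] addr=0x10 blk=2 s=0: L1-HIT | VC []
  [4] addr=0x14 blk=2 s=0: L1-HIT | VC []
  [5] addr=0x10 blk=2 s=0: L1-HIT | VC []
  [6] addr=0x13 blk=2 s=0: L1-HIT | VC []
  [7] addr=0x54 blk=10 s=0: MISS | VC [2]
  [8] addr=0x12 blk=2 s=0: VC-HIT | VC [10]
  [9] addr=0x15 blk=2 s=0: L1-HIT | VC [10]
  [10] addr=0x15 blk=2 s=0: L1-HIT | VC [10]
  [11] addr=0x27 blk=4 s=0: MISS | VC [10, 2]
  [12] addr=0x14 blk=2 s=0: VC-HIT | VC [10, 4]

SEQ = [MISS, L1-HIT, L1-HIT, L1-HIT, L1-HIT, L1-HIT, L1-HIT, MISS, VC-HIT, L1-HIT, L1-HIT, MISS, VC-HIT]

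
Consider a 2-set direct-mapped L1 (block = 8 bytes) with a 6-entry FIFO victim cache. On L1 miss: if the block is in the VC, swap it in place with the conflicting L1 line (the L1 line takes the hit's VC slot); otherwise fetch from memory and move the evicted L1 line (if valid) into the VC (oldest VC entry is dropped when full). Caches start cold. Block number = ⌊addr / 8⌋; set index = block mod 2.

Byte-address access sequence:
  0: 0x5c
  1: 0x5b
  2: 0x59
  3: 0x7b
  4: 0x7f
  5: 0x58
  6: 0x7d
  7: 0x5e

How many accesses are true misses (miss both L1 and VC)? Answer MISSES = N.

#0 0x5c→b11/s1 MISS; vc=[]
#1 0x5b→b11/s1 L1-HIT; vc=[]
#2 0x59→b11/s1 L1-HIT; vc=[]
#3 0x7b→b15/s1 MISS; vc=[11]
#4 0x7f→b15/s1 L1-HIT; vc=[11]
#5 0x58→b11/s1 VC-HIT; vc=[15]
#6 0x7d→b15/s1 VC-HIT; vc=[11]
#7 0x5e→b11/s1 VC-HIT; vc=[15]

MISSES = 2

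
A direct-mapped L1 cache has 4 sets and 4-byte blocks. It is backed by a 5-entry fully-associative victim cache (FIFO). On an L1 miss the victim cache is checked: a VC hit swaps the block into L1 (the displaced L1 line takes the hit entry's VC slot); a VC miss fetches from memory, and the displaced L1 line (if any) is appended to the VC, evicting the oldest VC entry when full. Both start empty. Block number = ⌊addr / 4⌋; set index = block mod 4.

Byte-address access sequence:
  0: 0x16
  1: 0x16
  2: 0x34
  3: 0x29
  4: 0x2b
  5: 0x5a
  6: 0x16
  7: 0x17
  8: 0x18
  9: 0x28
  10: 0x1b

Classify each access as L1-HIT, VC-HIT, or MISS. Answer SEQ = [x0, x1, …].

SEQ = [MISS, L1-HIT, MISS, MISS, L1-HIT, MISS, VC-HIT, L1-HIT, MISS, VC-HIT, VC-HIT]

  [0] addr=0x16 blk=5 s=1: MISS | VC []
  [1] addr=0x16 blk=5 s=1: L1-HIT | VC []
  [2] addr=0x34 blk=13 s=1: MISS | VC [5]
  [3] addr=0x29 blk=10 s=2: MISS | VC [5]
  [4] addr=0x2b blk=10 s=2: L1-HIT | VC [5]
  [5] addr=0x5a blk=22 s=2: MISS | VC [5, 10]
  [6] addr=0x16 blk=5 s=1: VC-HIT | VC [13, 10]
  [7] addr=0x17 blk=5 s=1: L1-HIT | VC [13, 10]
  [8] addr=0x18 blk=6 s=2: MISS | VC [13, 10, 22]
  [9] addr=0x28 blk=10 s=2: VC-HIT | VC [13, 6, 22]
  [10] addr=0x1b blk=6 s=2: VC-HIT | VC [13, 10, 22]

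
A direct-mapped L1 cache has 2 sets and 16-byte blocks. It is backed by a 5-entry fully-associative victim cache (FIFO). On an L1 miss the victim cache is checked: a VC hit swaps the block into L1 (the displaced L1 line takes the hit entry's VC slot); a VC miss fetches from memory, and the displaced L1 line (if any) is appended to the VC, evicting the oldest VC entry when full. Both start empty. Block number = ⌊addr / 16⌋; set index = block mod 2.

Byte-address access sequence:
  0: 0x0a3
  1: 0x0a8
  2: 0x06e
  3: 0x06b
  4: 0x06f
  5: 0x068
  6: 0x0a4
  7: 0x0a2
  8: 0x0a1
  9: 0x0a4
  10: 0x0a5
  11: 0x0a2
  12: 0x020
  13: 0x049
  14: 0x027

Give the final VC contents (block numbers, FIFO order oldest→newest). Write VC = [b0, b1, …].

  [0] addr=0xa3 blk=10 s=0: MISS | VC []
  [1] addr=0xa8 blk=10 s=0: L1-HIT | VC []
  [2] addr=0x6e blk=6 s=0: MISS | VC [10]
  [3] addr=0x6b blk=6 s=0: L1-HIT | VC [10]
  [4] addr=0x6f blk=6 s=0: L1-HIT | VC [10]
  [5] addr=0x68 blk=6 s=0: L1-HIT | VC [10]
  [6] addr=0xa4 blk=10 s=0: VC-HIT | VC [6]
  [7] addr=0xa2 blk=10 s=0: L1-HIT | VC [6]
  [8] addr=0xa1 blk=10 s=0: L1-HIT | VC [6]
  [9] addr=0xa4 blk=10 s=0: L1-HIT | VC [6]
  [10] addr=0xa5 blk=10 s=0: L1-HIT | VC [6]
  [11] addr=0xa2 blk=10 s=0: L1-HIT | VC [6]
  [12] addr=0x20 blk=2 s=0: MISS | VC [6, 10]
  [13] addr=0x49 blk=4 s=0: MISS | VC [6, 10, 2]
  [14] addr=0x27 blk=2 s=0: VC-HIT | VC [6, 10, 4]

VC = [6, 10, 4]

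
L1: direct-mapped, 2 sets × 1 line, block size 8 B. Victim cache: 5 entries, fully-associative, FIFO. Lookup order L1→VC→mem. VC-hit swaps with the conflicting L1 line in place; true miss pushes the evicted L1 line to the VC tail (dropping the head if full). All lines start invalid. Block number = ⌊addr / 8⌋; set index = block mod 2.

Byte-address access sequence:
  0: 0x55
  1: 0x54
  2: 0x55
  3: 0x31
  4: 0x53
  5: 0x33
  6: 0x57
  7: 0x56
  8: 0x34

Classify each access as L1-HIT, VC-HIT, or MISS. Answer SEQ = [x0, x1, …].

SEQ = [MISS, L1-HIT, L1-HIT, MISS, VC-HIT, VC-HIT, VC-HIT, L1-HIT, VC-HIT]

#0 0x55→b10/s0 MISS; vc=[]
#1 0x54→b10/s0 L1-HIT; vc=[]
#2 0x55→b10/s0 L1-HIT; vc=[]
#3 0x31→b6/s0 MISS; vc=[10]
#4 0x53→b10/s0 VC-HIT; vc=[6]
#5 0x33→b6/s0 VC-HIT; vc=[10]
#6 0x57→b10/s0 VC-HIT; vc=[6]
#7 0x56→b10/s0 L1-HIT; vc=[6]
#8 0x34→b6/s0 VC-HIT; vc=[10]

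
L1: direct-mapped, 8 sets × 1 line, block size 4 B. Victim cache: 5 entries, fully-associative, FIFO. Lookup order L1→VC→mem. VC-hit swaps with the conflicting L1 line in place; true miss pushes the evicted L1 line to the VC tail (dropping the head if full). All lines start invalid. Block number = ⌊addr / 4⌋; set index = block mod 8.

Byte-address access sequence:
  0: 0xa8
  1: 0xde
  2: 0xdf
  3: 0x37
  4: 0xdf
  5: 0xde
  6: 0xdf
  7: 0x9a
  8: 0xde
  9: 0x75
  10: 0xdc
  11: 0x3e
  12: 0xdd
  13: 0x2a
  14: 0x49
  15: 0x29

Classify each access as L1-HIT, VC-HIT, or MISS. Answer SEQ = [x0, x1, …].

#0 0xa8→b42/s2 MISS; vc=[]
#1 0xde→b55/s7 MISS; vc=[]
#2 0xdf→b55/s7 L1-HIT; vc=[]
#3 0x37→b13/s5 MISS; vc=[]
#4 0xdf→b55/s7 L1-HIT; vc=[]
#5 0xde→b55/s7 L1-HIT; vc=[]
#6 0xdf→b55/s7 L1-HIT; vc=[]
#7 0x9a→b38/s6 MISS; vc=[]
#8 0xde→b55/s7 L1-HIT; vc=[]
#9 0x75→b29/s5 MISS; vc=[13]
#10 0xdc→b55/s7 L1-HIT; vc=[13]
#11 0x3e→b15/s7 MISS; vc=[13,55]
#12 0xdd→b55/s7 VC-HIT; vc=[13,15]
#13 0x2a→b10/s2 MISS; vc=[13,15,42]
#14 0x49→b18/s2 MISS; vc=[13,15,42,10]
#15 0x29→b10/s2 VC-HIT; vc=[13,15,42,18]

SEQ = [MISS, MISS, L1-HIT, MISS, L1-HIT, L1-HIT, L1-HIT, MISS, L1-HIT, MISS, L1-HIT, MISS, VC-HIT, MISS, MISS, VC-HIT]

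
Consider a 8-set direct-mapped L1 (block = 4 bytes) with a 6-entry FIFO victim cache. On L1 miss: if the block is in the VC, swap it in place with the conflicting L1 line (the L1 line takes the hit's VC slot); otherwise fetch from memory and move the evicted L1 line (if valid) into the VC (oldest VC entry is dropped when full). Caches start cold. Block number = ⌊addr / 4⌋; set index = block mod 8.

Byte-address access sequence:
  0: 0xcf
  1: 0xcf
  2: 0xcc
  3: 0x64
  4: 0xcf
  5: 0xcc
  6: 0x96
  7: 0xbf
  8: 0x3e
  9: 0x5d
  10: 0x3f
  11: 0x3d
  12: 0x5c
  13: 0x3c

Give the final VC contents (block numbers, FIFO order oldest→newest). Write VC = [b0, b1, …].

#0 0xcf→b51/s3 MISS; vc=[]
#1 0xcf→b51/s3 L1-HIT; vc=[]
#2 0xcc→b51/s3 L1-HIT; vc=[]
#3 0x64→b25/s1 MISS; vc=[]
#4 0xcf→b51/s3 L1-HIT; vc=[]
#5 0xcc→b51/s3 L1-HIT; vc=[]
#6 0x96→b37/s5 MISS; vc=[]
#7 0xbf→b47/s7 MISS; vc=[]
#8 0x3e→b15/s7 MISS; vc=[47]
#9 0x5d→b23/s7 MISS; vc=[47,15]
#10 0x3f→b15/s7 VC-HIT; vc=[47,23]
#11 0x3d→b15/s7 L1-HIT; vc=[47,23]
#12 0x5c→b23/s7 VC-HIT; vc=[47,15]
#13 0x3c→b15/s7 VC-HIT; vc=[47,23]

VC = [47, 23]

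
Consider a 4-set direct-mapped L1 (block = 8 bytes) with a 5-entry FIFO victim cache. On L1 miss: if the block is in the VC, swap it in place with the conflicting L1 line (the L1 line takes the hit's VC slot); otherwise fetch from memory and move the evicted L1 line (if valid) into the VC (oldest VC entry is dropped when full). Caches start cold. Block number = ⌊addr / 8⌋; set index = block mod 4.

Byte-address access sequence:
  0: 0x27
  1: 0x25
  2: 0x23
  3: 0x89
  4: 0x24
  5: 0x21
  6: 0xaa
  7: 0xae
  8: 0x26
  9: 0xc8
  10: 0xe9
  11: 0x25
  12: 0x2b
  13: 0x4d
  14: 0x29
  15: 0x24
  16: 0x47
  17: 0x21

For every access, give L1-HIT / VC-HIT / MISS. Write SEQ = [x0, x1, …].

#0 0x27→b4/s0 MISS; vc=[]
#1 0x25→b4/s0 L1-HIT; vc=[]
#2 0x23→b4/s0 L1-HIT; vc=[]
#3 0x89→b17/s1 MISS; vc=[]
#4 0x24→b4/s0 L1-HIT; vc=[]
#5 0x21→b4/s0 L1-HIT; vc=[]
#6 0xaa→b21/s1 MISS; vc=[17]
#7 0xae→b21/s1 L1-HIT; vc=[17]
#8 0x26→b4/s0 L1-HIT; vc=[17]
#9 0xc8→b25/s1 MISS; vc=[17,21]
#10 0xe9→b29/s1 MISS; vc=[17,21,25]
#11 0x25→b4/s0 L1-HIT; vc=[17,21,25]
#12 0x2b→b5/s1 MISS; vc=[17,21,25,29]
#13 0x4d→b9/s1 MISS; vc=[17,21,25,29,5]
#14 0x29→b5/s1 VC-HIT; vc=[17,21,25,29,9]
#15 0x24→b4/s0 L1-HIT; vc=[17,21,25,29,9]
#16 0x47→b8/s0 MISS; vc=[21,25,29,9,4]
#17 0x21→b4/s0 VC-HIT; vc=[21,25,29,9,8]

SEQ = [MISS, L1-HIT, L1-HIT, MISS, L1-HIT, L1-HIT, MISS, L1-HIT, L1-HIT, MISS, MISS, L1-HIT, MISS, MISS, VC-HIT, L1-HIT, MISS, VC-HIT]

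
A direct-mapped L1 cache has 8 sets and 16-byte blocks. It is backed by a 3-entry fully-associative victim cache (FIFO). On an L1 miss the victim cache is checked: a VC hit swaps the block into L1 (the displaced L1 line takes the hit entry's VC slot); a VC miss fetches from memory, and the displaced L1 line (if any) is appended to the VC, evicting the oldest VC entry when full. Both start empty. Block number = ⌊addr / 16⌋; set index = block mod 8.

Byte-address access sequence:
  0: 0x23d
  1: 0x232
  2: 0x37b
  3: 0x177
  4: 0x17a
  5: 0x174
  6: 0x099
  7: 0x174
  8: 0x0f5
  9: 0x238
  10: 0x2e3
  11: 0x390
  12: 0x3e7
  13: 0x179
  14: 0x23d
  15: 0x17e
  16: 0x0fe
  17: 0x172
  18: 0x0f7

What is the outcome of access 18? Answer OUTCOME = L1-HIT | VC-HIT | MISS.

OUTCOME = VC-HIT

0: 0x23d (blk 35, set 3) → MISS  vc=[]
1: 0x232 (blk 35, set 3) → L1-HIT  vc=[]
2: 0x37b (blk 55, set 7) → MISS  vc=[]
3: 0x177 (blk 23, set 7) → MISS  vc=[55]
4: 0x17a (blk 23, set 7) → L1-HIT  vc=[55]
5: 0x174 (blk 23, set 7) → L1-HIT  vc=[55]
6: 0x99 (blk 9, set 1) → MISS  vc=[55]
7: 0x174 (blk 23, set 7) → L1-HIT  vc=[55]
8: 0xf5 (blk 15, set 7) → MISS  vc=[55, 23]
9: 0x238 (blk 35, set 3) → L1-HIT  vc=[55, 23]
10: 0x2e3 (blk 46, set 6) → MISS  vc=[55, 23]
11: 0x390 (blk 57, set 1) → MISS  vc=[55, 23, 9]
12: 0x3e7 (blk 62, set 6) → MISS  vc=[23, 9, 46]
13: 0x179 (blk 23, set 7) → VC-HIT  vc=[15, 9, 46]
14: 0x23d (blk 35, set 3) → L1-HIT  vc=[15, 9, 46]
15: 0x17e (blk 23, set 7) → L1-HIT  vc=[15, 9, 46]
16: 0xfe (blk 15, set 7) → VC-HIT  vc=[23, 9, 46]
17: 0x172 (blk 23, set 7) → VC-HIT  vc=[15, 9, 46]
18: 0xf7 (blk 15, set 7) → VC-HIT  vc=[23, 9, 46]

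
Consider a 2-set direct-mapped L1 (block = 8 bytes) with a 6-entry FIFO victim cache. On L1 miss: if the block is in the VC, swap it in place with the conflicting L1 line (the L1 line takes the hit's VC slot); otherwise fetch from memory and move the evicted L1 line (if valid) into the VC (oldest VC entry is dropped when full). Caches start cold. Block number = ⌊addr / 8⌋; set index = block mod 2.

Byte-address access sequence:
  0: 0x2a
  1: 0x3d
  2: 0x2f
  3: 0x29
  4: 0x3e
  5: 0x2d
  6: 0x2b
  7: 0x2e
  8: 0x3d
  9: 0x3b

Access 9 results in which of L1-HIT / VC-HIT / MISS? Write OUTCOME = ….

  [0] addr=0x2a blk=5 s=1: MISS | VC []
  [1] addr=0x3d blk=7 s=1: MISS | VC [5]
  [2] addr=0x2f blk=5 s=1: VC-HIT | VC [7]
  [3] addr=0x29 blk=5 s=1: L1-HIT | VC [7]
  [4] addr=0x3e blk=7 s=1: VC-HIT | VC [5]
  [5] addr=0x2d blk=5 s=1: VC-HIT | VC [7]
  [6] addr=0x2b blk=5 s=1: L1-HIT | VC [7]
  [7] addr=0x2e blk=5 s=1: L1-HIT | VC [7]
  [8] addr=0x3d blk=7 s=1: VC-HIT | VC [5]
  [9] addr=0x3b blk=7 s=1: L1-HIT | VC [5]

OUTCOME = L1-HIT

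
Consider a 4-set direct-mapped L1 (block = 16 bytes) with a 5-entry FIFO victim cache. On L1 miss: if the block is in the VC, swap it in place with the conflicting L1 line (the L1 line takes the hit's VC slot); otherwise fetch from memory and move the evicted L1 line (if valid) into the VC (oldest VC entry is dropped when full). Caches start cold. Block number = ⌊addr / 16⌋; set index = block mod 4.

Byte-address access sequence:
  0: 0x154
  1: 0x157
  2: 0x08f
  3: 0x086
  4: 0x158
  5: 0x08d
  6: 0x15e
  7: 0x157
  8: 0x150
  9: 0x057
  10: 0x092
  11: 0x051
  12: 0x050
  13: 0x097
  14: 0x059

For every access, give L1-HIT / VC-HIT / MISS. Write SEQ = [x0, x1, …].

  [0] addr=0x154 blk=21 s=1: MISS | VC []
  [1] addr=0x157 blk=21 s=1: L1-HIT | VC []
  [2] addr=0x8f blk=8 s=0: MISS | VC []
  [3] addr=0x86 blk=8 s=0: L1-HIT | VC []
  [4] addr=0x158 blk=21 s=1: L1-HIT | VC []
  [5] addr=0x8d blk=8 s=0: L1-HIT | VC []
  [6] addr=0x15e blk=21 s=1: L1-HIT | VC []
  [7] addr=0x157 blk=21 s=1: L1-HIT | VC []
  [8] addr=0x150 blk=21 s=1: L1-HIT | VC []
  [9] addr=0x57 blk=5 s=1: MISS | VC [21]
  [10] addr=0x92 blk=9 s=1: MISS | VC [21, 5]
  [11] addr=0x51 blk=5 s=1: VC-HIT | VC [21, 9]
  [12] addr=0x50 blk=5 s=1: L1-HIT | VC [21, 9]
  [13] addr=0x97 blk=9 s=1: VC-HIT | VC [21, 5]
  [14] addr=0x59 blk=5 s=1: VC-HIT | VC [21, 9]

SEQ = [MISS, L1-HIT, MISS, L1-HIT, L1-HIT, L1-HIT, L1-HIT, L1-HIT, L1-HIT, MISS, MISS, VC-HIT, L1-HIT, VC-HIT, VC-HIT]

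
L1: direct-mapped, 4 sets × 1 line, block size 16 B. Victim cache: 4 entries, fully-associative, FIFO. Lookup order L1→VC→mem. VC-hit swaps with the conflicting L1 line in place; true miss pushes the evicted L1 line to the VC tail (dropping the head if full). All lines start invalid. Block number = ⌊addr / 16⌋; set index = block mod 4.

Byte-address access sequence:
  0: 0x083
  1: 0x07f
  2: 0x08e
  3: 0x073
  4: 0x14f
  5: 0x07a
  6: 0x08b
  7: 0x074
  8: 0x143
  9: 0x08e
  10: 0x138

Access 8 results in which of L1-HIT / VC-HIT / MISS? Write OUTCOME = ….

0: 0x83 (blk 8, set 0) → MISS  vc=[]
1: 0x7f (blk 7, set 3) → MISS  vc=[]
2: 0x8e (blk 8, set 0) → L1-HIT  vc=[]
3: 0x73 (blk 7, set 3) → L1-HIT  vc=[]
4: 0x14f (blk 20, set 0) → MISS  vc=[8]
5: 0x7a (blk 7, set 3) → L1-HIT  vc=[8]
6: 0x8b (blk 8, set 0) → VC-HIT  vc=[20]
7: 0x74 (blk 7, set 3) → L1-HIT  vc=[20]
8: 0x143 (blk 20, set 0) → VC-HIT  vc=[8]
9: 0x8e (blk 8, set 0) → VC-HIT  vc=[20]
10: 0x138 (blk 19, set 3) → MISS  vc=[20, 7]

OUTCOME = VC-HIT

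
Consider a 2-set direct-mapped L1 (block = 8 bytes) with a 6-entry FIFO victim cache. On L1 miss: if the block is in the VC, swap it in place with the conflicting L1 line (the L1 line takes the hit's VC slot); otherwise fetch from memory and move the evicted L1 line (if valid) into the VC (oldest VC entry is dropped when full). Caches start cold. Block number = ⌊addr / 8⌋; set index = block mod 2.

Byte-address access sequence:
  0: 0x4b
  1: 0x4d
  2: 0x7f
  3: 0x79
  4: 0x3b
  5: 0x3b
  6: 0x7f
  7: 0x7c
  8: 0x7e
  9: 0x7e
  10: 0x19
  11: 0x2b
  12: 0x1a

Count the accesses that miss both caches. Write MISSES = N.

#0 0x4b→b9/s1 MISS; vc=[]
#1 0x4d→b9/s1 L1-HIT; vc=[]
#2 0x7f→b15/s1 MISS; vc=[9]
#3 0x79→b15/s1 L1-HIT; vc=[9]
#4 0x3b→b7/s1 MISS; vc=[9,15]
#5 0x3b→b7/s1 L1-HIT; vc=[9,15]
#6 0x7f→b15/s1 VC-HIT; vc=[9,7]
#7 0x7c→b15/s1 L1-HIT; vc=[9,7]
#8 0x7e→b15/s1 L1-HIT; vc=[9,7]
#9 0x7e→b15/s1 L1-HIT; vc=[9,7]
#10 0x19→b3/s1 MISS; vc=[9,7,15]
#11 0x2b→b5/s1 MISS; vc=[9,7,15,3]
#12 0x1a→b3/s1 VC-HIT; vc=[9,7,15,5]

MISSES = 5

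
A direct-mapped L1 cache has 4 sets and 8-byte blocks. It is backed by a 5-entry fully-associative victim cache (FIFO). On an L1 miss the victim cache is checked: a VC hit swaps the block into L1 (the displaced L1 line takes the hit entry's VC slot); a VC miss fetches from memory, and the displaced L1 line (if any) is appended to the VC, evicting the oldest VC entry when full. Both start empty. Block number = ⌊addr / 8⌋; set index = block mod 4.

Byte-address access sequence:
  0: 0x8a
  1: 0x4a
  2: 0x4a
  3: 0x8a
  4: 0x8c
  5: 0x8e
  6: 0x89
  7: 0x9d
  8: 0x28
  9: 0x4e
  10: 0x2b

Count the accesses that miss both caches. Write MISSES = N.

MISSES = 4

0: 0x8a (blk 17, set 1) → MISS  vc=[]
1: 0x4a (blk 9, set 1) → MISS  vc=[17]
2: 0x4a (blk 9, set 1) → L1-HIT  vc=[17]
3: 0x8a (blk 17, set 1) → VC-HIT  vc=[9]
4: 0x8c (blk 17, set 1) → L1-HIT  vc=[9]
5: 0x8e (blk 17, set 1) → L1-HIT  vc=[9]
6: 0x89 (blk 17, set 1) → L1-HIT  vc=[9]
7: 0x9d (blk 19, set 3) → MISS  vc=[9]
8: 0x28 (blk 5, set 1) → MISS  vc=[9, 17]
9: 0x4e (blk 9, set 1) → VC-HIT  vc=[5, 17]
10: 0x2b (blk 5, set 1) → VC-HIT  vc=[9, 17]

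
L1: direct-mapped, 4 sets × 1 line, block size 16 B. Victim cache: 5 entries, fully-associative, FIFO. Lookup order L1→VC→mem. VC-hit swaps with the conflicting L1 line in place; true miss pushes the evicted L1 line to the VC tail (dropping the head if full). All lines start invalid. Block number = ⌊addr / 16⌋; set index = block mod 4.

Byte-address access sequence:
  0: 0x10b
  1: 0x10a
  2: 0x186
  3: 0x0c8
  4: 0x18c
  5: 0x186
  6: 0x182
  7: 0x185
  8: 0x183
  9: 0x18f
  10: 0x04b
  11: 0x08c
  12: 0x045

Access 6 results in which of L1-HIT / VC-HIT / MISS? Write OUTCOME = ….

0: 0x10b (blk 16, set 0) → MISS  vc=[]
1: 0x10a (blk 16, set 0) → L1-HIT  vc=[]
2: 0x186 (blk 24, set 0) → MISS  vc=[16]
3: 0xc8 (blk 12, set 0) → MISS  vc=[16, 24]
4: 0x18c (blk 24, set 0) → VC-HIT  vc=[16, 12]
5: 0x186 (blk 24, set 0) → L1-HIT  vc=[16, 12]
6: 0x182 (blk 24, set 0) → L1-HIT  vc=[16, 12]
7: 0x185 (blk 24, set 0) → L1-HIT  vc=[16, 12]
8: 0x183 (blk 24, set 0) → L1-HIT  vc=[16, 12]
9: 0x18f (blk 24, set 0) → L1-HIT  vc=[16, 12]
10: 0x4b (blk 4, set 0) → MISS  vc=[16, 12, 24]
11: 0x8c (blk 8, set 0) → MISS  vc=[16, 12, 24, 4]
12: 0x45 (blk 4, set 0) → VC-HIT  vc=[16, 12, 24, 8]

OUTCOME = L1-HIT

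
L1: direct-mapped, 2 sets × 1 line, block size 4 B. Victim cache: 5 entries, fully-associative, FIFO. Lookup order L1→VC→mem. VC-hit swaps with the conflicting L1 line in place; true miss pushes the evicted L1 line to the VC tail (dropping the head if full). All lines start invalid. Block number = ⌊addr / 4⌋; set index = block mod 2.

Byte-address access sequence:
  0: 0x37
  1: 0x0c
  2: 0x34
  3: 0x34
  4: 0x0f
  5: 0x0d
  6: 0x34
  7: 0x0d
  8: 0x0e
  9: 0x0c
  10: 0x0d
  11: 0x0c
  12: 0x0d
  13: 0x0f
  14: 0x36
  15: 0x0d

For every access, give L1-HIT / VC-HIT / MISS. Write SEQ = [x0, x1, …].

SEQ = [MISS, MISS, VC-HIT, L1-HIT, VC-HIT, L1-HIT, VC-HIT, VC-HIT, L1-HIT, L1-HIT, L1-HIT, L1-HIT, L1-HIT, L1-HIT, VC-HIT, VC-HIT]

0: 0x37 (blk 13, set 1) → MISS  vc=[]
1: 0xc (blk 3, set 1) → MISS  vc=[13]
2: 0x34 (blk 13, set 1) → VC-HIT  vc=[3]
3: 0x34 (blk 13, set 1) → L1-HIT  vc=[3]
4: 0xf (blk 3, set 1) → VC-HIT  vc=[13]
5: 0xd (blk 3, set 1) → L1-HIT  vc=[13]
6: 0x34 (blk 13, set 1) → VC-HIT  vc=[3]
7: 0xd (blk 3, set 1) → VC-HIT  vc=[13]
8: 0xe (blk 3, set 1) → L1-HIT  vc=[13]
9: 0xc (blk 3, set 1) → L1-HIT  vc=[13]
10: 0xd (blk 3, set 1) → L1-HIT  vc=[13]
11: 0xc (blk 3, set 1) → L1-HIT  vc=[13]
12: 0xd (blk 3, set 1) → L1-HIT  vc=[13]
13: 0xf (blk 3, set 1) → L1-HIT  vc=[13]
14: 0x36 (blk 13, set 1) → VC-HIT  vc=[3]
15: 0xd (blk 3, set 1) → VC-HIT  vc=[13]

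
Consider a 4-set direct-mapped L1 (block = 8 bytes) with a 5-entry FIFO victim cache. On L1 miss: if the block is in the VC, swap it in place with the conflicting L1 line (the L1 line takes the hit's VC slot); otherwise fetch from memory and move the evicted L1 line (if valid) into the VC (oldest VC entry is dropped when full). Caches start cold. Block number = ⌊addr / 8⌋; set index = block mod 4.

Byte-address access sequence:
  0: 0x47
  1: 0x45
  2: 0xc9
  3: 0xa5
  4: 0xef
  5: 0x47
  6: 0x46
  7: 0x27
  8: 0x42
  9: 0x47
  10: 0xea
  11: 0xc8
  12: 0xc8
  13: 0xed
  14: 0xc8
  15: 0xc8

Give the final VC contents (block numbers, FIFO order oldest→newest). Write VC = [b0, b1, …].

0: 0x47 (blk 8, set 0) → MISS  vc=[]
1: 0x45 (blk 8, set 0) → L1-HIT  vc=[]
2: 0xc9 (blk 25, set 1) → MISS  vc=[]
3: 0xa5 (blk 20, set 0) → MISS  vc=[8]
4: 0xef (blk 29, set 1) → MISS  vc=[8, 25]
5: 0x47 (blk 8, set 0) → VC-HIT  vc=[20, 25]
6: 0x46 (blk 8, set 0) → L1-HIT  vc=[20, 25]
7: 0x27 (blk 4, set 0) → MISS  vc=[20, 25, 8]
8: 0x42 (blk 8, set 0) → VC-HIT  vc=[20, 25, 4]
9: 0x47 (blk 8, set 0) → L1-HIT  vc=[20, 25, 4]
10: 0xea (blk 29, set 1) → L1-HIT  vc=[20, 25, 4]
11: 0xc8 (blk 25, set 1) → VC-HIT  vc=[20, 29, 4]
12: 0xc8 (blk 25, set 1) → L1-HIT  vc=[20, 29, 4]
13: 0xed (blk 29, set 1) → VC-HIT  vc=[20, 25, 4]
14: 0xc8 (blk 25, set 1) → VC-HIT  vc=[20, 29, 4]
15: 0xc8 (blk 25, set 1) → L1-HIT  vc=[20, 29, 4]

VC = [20, 29, 4]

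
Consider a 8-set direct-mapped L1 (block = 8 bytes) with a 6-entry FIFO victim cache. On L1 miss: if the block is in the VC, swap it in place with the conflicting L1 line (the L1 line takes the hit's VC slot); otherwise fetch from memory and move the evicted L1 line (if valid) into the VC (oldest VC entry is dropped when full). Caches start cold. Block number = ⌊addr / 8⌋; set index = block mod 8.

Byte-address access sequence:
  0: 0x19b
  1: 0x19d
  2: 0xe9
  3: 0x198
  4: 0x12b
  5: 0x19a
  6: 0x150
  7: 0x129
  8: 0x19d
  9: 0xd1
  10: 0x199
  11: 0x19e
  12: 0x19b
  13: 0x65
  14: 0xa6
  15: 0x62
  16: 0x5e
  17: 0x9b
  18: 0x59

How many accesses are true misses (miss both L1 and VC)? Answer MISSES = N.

MISSES = 9

#0 0x19b→b51/s3 MISS; vc=[]
#1 0x19d→b51/s3 L1-HIT; vc=[]
#2 0xe9→b29/s5 MISS; vc=[]
#3 0x198→b51/s3 L1-HIT; vc=[]
#4 0x12b→b37/s5 MISS; vc=[29]
#5 0x19a→b51/s3 L1-HIT; vc=[29]
#6 0x150→b42/s2 MISS; vc=[29]
#7 0x129→b37/s5 L1-HIT; vc=[29]
#8 0x19d→b51/s3 L1-HIT; vc=[29]
#9 0xd1→b26/s2 MISS; vc=[29,42]
#10 0x199→b51/s3 L1-HIT; vc=[29,42]
#11 0x19e→b51/s3 L1-HIT; vc=[29,42]
#12 0x19b→b51/s3 L1-HIT; vc=[29,42]
#13 0x65→b12/s4 MISS; vc=[29,42]
#14 0xa6→b20/s4 MISS; vc=[29,42,12]
#15 0x62→b12/s4 VC-HIT; vc=[29,42,20]
#16 0x5e→b11/s3 MISS; vc=[29,42,20,51]
#17 0x9b→b19/s3 MISS; vc=[29,42,20,51,11]
#18 0x59→b11/s3 VC-HIT; vc=[29,42,20,51,19]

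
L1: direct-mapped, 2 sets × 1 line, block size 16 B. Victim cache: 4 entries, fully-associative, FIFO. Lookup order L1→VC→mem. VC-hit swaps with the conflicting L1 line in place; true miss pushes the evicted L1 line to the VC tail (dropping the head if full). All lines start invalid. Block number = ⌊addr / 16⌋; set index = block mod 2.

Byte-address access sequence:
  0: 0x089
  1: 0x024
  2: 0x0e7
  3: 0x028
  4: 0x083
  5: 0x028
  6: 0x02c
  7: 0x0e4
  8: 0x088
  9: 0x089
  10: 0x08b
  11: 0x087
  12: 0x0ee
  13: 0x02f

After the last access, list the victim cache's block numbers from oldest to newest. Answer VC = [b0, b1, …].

0: 0x89 (blk 8, set 0) → MISS  vc=[]
1: 0x24 (blk 2, set 0) → MISS  vc=[8]
2: 0xe7 (blk 14, set 0) → MISS  vc=[8, 2]
3: 0x28 (blk 2, set 0) → VC-HIT  vc=[8, 14]
4: 0x83 (blk 8, set 0) → VC-HIT  vc=[2, 14]
5: 0x28 (blk 2, set 0) → VC-HIT  vc=[8, 14]
6: 0x2c (blk 2, set 0) → L1-HIT  vc=[8, 14]
7: 0xe4 (blk 14, set 0) → VC-HIT  vc=[8, 2]
8: 0x88 (blk 8, set 0) → VC-HIT  vc=[14, 2]
9: 0x89 (blk 8, set 0) → L1-HIT  vc=[14, 2]
10: 0x8b (blk 8, set 0) → L1-HIT  vc=[14, 2]
11: 0x87 (blk 8, set 0) → L1-HIT  vc=[14, 2]
12: 0xee (blk 14, set 0) → VC-HIT  vc=[8, 2]
13: 0x2f (blk 2, set 0) → VC-HIT  vc=[8, 14]

VC = [8, 14]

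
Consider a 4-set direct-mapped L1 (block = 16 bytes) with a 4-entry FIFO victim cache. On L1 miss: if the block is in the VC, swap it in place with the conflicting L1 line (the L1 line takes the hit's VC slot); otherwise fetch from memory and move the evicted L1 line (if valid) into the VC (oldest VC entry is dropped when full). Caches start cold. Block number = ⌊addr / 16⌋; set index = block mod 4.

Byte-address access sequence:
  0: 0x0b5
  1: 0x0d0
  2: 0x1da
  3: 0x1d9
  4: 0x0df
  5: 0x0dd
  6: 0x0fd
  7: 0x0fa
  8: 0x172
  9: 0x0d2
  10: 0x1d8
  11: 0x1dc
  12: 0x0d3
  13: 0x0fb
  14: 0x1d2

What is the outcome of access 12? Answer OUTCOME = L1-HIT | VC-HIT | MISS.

  [0] addr=0xb5 blk=11 s=3: MISS | VC []
  [1] addr=0xd0 blk=13 s=1: MISS | VC []
  [2] addr=0x1da blk=29 s=1: MISS | VC [13]
  [3] addr=0x1d9 blk=29 s=1: L1-HIT | VC [13]
  [4] addr=0xdf blk=13 s=1: VC-HIT | VC [29]
  [5] addr=0xdd blk=13 s=1: L1-HIT | VC [29]
  [6] addr=0xfd blk=15 s=3: MISS | VC [29, 11]
  [7] addr=0xfa blk=15 s=3: L1-HIT | VC [29, 11]
  [8] addr=0x172 blk=23 s=3: MISS | VC [29, 11, 15]
  [9] addr=0xd2 blk=13 s=1: L1-HIT | VC [29, 11, 15]
  [10] addr=0x1d8 blk=29 s=1: VC-HIT | VC [13, 11, 15]
  [11] addr=0x1dc blk=29 s=1: L1-HIT | VC [13, 11, 15]
  [12] addr=0xd3 blk=13 s=1: VC-HIT | VC [29, 11, 15]
  [13] addr=0xfb blk=15 s=3: VC-HIT | VC [29, 11, 23]
  [14] addr=0x1d2 blk=29 s=1: VC-HIT | VC [13, 11, 23]

OUTCOME = VC-HIT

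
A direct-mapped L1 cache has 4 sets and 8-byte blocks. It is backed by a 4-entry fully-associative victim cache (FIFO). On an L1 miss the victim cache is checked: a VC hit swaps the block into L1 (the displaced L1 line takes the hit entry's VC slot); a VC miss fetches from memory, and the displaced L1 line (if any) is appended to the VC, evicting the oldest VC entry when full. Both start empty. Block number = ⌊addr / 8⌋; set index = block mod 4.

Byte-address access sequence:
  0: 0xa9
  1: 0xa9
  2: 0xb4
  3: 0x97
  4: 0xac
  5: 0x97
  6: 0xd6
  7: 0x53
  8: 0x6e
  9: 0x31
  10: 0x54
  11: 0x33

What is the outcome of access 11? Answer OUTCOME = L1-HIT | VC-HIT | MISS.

#0 0xa9→b21/s1 MISS; vc=[]
#1 0xa9→b21/s1 L1-HIT; vc=[]
#2 0xb4→b22/s2 MISS; vc=[]
#3 0x97→b18/s2 MISS; vc=[22]
#4 0xac→b21/s1 L1-HIT; vc=[22]
#5 0x97→b18/s2 L1-HIT; vc=[22]
#6 0xd6→b26/s2 MISS; vc=[22,18]
#7 0x53→b10/s2 MISS; vc=[22,18,26]
#8 0x6e→b13/s1 MISS; vc=[22,18,26,21]
#9 0x31→b6/s2 MISS; vc=[18,26,21,10]
#10 0x54→b10/s2 VC-HIT; vc=[18,26,21,6]
#11 0x33→b6/s2 VC-HIT; vc=[18,26,21,10]

OUTCOME = VC-HIT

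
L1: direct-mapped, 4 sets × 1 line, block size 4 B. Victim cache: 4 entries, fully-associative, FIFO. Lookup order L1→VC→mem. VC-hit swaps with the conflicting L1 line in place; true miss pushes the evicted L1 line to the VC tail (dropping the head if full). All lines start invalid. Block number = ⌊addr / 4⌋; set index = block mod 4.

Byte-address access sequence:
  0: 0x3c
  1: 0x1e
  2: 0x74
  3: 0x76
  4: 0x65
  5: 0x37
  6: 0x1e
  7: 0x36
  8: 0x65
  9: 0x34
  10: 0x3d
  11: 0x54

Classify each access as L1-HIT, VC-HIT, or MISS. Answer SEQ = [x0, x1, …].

#0 0x3c→b15/s3 MISS; vc=[]
#1 0x1e→b7/s3 MISS; vc=[15]
#2 0x74→b29/s1 MISS; vc=[15]
#3 0x76→b29/s1 L1-HIT; vc=[15]
#4 0x65→b25/s1 MISS; vc=[15,29]
#5 0x37→b13/s1 MISS; vc=[15,29,25]
#6 0x1e→b7/s3 L1-HIT; vc=[15,29,25]
#7 0x36→b13/s1 L1-HIT; vc=[15,29,25]
#8 0x65→b25/s1 VC-HIT; vc=[15,29,13]
#9 0x34→b13/s1 VC-HIT; vc=[15,29,25]
#10 0x3d→b15/s3 VC-HIT; vc=[7,29,25]
#11 0x54→b21/s1 MISS; vc=[7,29,25,13]

SEQ = [MISS, MISS, MISS, L1-HIT, MISS, MISS, L1-HIT, L1-HIT, VC-HIT, VC-HIT, VC-HIT, MISS]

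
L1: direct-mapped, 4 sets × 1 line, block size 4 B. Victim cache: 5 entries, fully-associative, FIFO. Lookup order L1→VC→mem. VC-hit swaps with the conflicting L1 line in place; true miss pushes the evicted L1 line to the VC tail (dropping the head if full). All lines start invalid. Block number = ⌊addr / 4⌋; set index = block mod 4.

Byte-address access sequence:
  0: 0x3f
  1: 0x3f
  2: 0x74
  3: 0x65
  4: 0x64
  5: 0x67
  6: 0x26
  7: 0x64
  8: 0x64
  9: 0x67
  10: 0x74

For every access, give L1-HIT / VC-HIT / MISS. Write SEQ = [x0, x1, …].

SEQ = [MISS, L1-HIT, MISS, MISS, L1-HIT, L1-HIT, MISS, VC-HIT, L1-HIT, L1-HIT, VC-HIT]

0: 0x3f (blk 15, set 3) → MISS  vc=[]
1: 0x3f (blk 15, set 3) → L1-HIT  vc=[]
2: 0x74 (blk 29, set 1) → MISS  vc=[]
3: 0x65 (blk 25, set 1) → MISS  vc=[29]
4: 0x64 (blk 25, set 1) → L1-HIT  vc=[29]
5: 0x67 (blk 25, set 1) → L1-HIT  vc=[29]
6: 0x26 (blk 9, set 1) → MISS  vc=[29, 25]
7: 0x64 (blk 25, set 1) → VC-HIT  vc=[29, 9]
8: 0x64 (blk 25, set 1) → L1-HIT  vc=[29, 9]
9: 0x67 (blk 25, set 1) → L1-HIT  vc=[29, 9]
10: 0x74 (blk 29, set 1) → VC-HIT  vc=[25, 9]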